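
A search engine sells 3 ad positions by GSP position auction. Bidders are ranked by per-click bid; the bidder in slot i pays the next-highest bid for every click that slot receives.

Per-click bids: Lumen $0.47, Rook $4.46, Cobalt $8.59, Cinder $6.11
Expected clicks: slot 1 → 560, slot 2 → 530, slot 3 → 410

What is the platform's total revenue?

Sorting advertisers: $8.59 (Cobalt) > $6.11 (Cinder) > $4.46 (Rook) > $0.47 (Lumen)
Slot 1: Cobalt pays $6.11 × 560 = $3421.60
Slot 2: Cinder pays $4.46 × 530 = $2363.80
Slot 3: Rook pays $0.47 × 410 = $192.70
Total = $5978.10

Total revenue: $5978.10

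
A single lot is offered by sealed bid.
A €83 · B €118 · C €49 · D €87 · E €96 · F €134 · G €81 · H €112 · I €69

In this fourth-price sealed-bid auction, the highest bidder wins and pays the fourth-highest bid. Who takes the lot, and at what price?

F pays €96

Rule: the highest bidder wins and pays the fourth-highest bid.
Sorting bids: 134 (F) > 118 (B) > 112 (H) > 96 (E) > 87 (D) > 83 (A) > …
F is highest; pays the fourth-highest bid, €96.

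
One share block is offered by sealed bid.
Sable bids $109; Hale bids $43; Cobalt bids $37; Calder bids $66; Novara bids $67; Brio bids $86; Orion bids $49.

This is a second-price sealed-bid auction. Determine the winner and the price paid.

Sable pays $86

Rule: the highest bidder wins and pays the second-highest bid.
Bids in order: 109 (Sable) > 86 (Brio) > 67 (Novara) > 66 (Calder) > 49 (Orion) > 43 (Hale) > …
Sable wins with the highest bid; price is set by the runner-up at $86.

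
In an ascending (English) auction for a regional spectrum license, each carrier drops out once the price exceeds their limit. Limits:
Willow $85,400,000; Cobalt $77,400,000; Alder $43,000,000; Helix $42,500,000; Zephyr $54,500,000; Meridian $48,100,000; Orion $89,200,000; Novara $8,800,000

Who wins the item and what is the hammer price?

Limits ranked: 89,200,000 (Orion) > 85,400,000 (Willow) > 77,400,000 (Cobalt) > 54,500,000 (Zephyr) > 48,100,000 (Meridian) > 43,000,000 (Alder) > …
Willow is the last rival to drop out, at $85,400,000; Orion remains and wins at that price.

Orion wins at $85,400,000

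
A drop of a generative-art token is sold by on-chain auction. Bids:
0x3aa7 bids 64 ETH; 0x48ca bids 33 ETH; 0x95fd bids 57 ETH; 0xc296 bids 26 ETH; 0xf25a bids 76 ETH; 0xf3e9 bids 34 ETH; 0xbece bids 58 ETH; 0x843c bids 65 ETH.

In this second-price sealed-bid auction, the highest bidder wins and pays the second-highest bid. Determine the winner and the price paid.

0xf25a pays 65 ETH

Bids ranked: 76 (0xf25a) > 65 (0x843c) > 64 (0x3aa7) > 58 (0xbece) > 57 (0x95fd) > 34 (0xf3e9) > …
0xf25a is highest; pays the second-highest bid, 65 ETH.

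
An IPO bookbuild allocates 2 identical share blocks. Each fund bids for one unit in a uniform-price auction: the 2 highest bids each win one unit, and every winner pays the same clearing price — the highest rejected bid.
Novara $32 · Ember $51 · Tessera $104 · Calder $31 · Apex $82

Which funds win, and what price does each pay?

Sorting: 104 (Tessera), 82 (Apex), 51 (Ember), 32 (Novara), …
Winners (2 units): Tessera, Apex.
Clearing price = highest rejected bid = $51.

Tessera, Apex; each pays $51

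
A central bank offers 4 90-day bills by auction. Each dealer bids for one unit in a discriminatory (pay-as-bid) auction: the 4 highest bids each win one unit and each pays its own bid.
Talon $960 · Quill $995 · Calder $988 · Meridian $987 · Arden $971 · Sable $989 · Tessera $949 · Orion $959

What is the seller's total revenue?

Total revenue: $3,959

Bids ranked high→low: 995 (Quill), 989 (Sable), 988 (Calder), 987 (Meridian), 971 (Arden), 960 (Talon), …
The 4 highest are Quill, Sable, Calder, Meridian.
Total revenue = 995 + 989 + 988 + 987 = $3,959.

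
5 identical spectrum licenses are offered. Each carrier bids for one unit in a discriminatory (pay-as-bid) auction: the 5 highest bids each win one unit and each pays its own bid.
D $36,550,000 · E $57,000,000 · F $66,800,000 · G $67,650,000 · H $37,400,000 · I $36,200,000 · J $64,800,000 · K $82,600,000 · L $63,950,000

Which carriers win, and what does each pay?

K $82,600,000, G $67,650,000, F $66,800,000, J $64,800,000, L $63,950,000

Sorting: 82,600,000 (K), 67,650,000 (G), 66,800,000 (F), 64,800,000 (J), 63,950,000 (L), 57,000,000 (E), 37,400,000 (H), …
Top 5: K, G, F, J, L.
Each winner pays its own bid: K $82,600,000, G $67,650,000, F $66,800,000, J $64,800,000, L $63,950,000.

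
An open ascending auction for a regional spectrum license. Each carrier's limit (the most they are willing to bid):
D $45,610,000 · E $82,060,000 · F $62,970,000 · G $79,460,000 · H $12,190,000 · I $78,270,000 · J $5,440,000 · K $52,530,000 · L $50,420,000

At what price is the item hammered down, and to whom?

Rule: the price rises until one bidder remains; the winner pays the price at which the last rival dropped out.
Limits in order: 82,060,000 (E) > 79,460,000 (G) > 78,270,000 (I) > 62,970,000 (F) > 52,530,000 (K) > 50,420,000 (L) > …
Once the price passes $79,460,000, only E is left; the hammer falls at G's limit of $79,460,000.

E wins at $79,460,000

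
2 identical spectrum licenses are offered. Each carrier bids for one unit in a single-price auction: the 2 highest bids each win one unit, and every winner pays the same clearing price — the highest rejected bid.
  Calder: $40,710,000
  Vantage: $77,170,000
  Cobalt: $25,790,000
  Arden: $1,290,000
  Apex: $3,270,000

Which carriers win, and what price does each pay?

Ordering the bids: 77,170,000 (Vantage), 40,710,000 (Calder), 25,790,000 (Cobalt), 3,270,000 (Apex), …
The 2 highest are Vantage, Calder.
First losing bid is Cobalt's $25,790,000, which sets the uniform price.

Vantage, Calder; each pays $25,790,000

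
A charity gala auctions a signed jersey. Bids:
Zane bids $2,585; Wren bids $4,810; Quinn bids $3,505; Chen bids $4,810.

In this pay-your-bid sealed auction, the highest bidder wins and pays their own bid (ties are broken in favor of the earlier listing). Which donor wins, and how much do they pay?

Wren pays $4,810

Pay-your-bid sealed auction: the highest bidder wins and pays their own bid.
Bids ranked: 4,810 (Wren) > 4,810 (Chen) > 3,505 (Quinn) > 2,585 (Zane)
Tie at $4,810 → Wren wins by tie-break.
Wren is highest → pays own bid, $4,810.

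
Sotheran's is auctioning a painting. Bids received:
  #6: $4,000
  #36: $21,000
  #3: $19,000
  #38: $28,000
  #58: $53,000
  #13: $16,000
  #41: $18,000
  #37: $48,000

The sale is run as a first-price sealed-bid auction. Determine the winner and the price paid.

Rule: the highest bidder wins and pays their own bid.
Bids ranked: 53,000 (#58) > 48,000 (#37) > 28,000 (#38) > 21,000 (#36) > 19,000 (#3) > 18,000 (#41) > …
#58 has the highest bid and pays exactly that: $53,000.

#58 pays $53,000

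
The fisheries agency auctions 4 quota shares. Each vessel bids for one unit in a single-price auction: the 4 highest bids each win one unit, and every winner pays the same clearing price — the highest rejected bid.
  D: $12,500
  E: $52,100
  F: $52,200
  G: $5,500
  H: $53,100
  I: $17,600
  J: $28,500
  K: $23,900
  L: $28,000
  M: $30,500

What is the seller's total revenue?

Ordering the bids: 53,100 (H), 52,200 (F), 52,100 (E), 30,500 (M), 28,500 (J), 28,000 (L), …
The 4 highest are H, F, E, M.
Highest unsuccessful bid: $28,500 → clearing price.
Total revenue = 4 × $28,500 = $114,000.

Total revenue: $114,000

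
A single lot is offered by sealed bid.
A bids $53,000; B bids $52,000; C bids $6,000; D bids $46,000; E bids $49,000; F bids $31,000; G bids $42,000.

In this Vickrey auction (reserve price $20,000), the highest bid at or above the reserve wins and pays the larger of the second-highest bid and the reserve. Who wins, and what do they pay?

A pays $52,000

Vickrey auction (reserve price $20,000): the highest bid at or above the reserve wins and pays the larger of the second-highest bid and the reserve.
Bids ranked: 53,000 (A) > 52,000 (B) > 49,000 (E) > 46,000 (D) > 42,000 (G) > 31,000 (F) > …
Highest eligible bid: A at $53,000.
max(second-highest $52,000, reserve $20,000) = $52,000; the reserve does not bind.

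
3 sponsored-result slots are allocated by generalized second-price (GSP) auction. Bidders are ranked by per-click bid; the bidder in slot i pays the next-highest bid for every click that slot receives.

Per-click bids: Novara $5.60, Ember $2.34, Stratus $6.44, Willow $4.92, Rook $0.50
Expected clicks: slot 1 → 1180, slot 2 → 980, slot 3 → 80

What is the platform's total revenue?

Per-click bids in order: $6.44 (Stratus) > $5.60 (Novara) > $4.92 (Willow) > $2.34 (Ember) > …
Slot 1: Stratus pays $5.60 × 1180 = $6608.00
Slot 2: Novara pays $4.92 × 980 = $4821.60
Slot 3: Willow pays $2.34 × 80 = $187.20
Total = $11616.80

Total revenue: $11616.80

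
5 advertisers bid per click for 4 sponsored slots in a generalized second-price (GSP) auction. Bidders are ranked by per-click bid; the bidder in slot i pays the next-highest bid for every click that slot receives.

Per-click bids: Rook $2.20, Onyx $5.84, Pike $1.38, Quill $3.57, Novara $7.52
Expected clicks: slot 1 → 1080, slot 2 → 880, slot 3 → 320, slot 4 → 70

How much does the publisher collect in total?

Total revenue: $10249.40

Sorting advertisers: $7.52 (Novara) > $5.84 (Onyx) > $3.57 (Quill) > $2.20 (Rook) > $1.38 (Pike)
Slot 1: Novara pays $5.84 × 1080 = $6307.20
Slot 2: Onyx pays $3.57 × 880 = $3141.60
Slot 3: Quill pays $2.20 × 320 = $704.00
Slot 4: Rook pays $1.38 × 70 = $96.60
Total = $10249.40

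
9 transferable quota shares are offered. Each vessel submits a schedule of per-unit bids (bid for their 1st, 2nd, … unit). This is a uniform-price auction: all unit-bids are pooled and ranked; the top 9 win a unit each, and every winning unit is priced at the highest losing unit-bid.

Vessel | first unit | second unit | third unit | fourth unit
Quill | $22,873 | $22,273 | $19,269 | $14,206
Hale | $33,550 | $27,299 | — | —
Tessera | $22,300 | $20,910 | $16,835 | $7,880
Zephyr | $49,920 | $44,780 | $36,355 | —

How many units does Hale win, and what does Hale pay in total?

Hale: 2 units, pays $38,538

Merging the schedules and taking the best 9: 49,920 (Zephyr-1), 44,780 (Zephyr-2), 36,355 (Zephyr-3), 33,550 (Hale-1), 27,299 (Hale-2), 22,873 (Quill-1), 22,300 (Tessera-1), 22,273 (Quill-2), 20,910 (Tessera-2)
Highest rejected unit-bid = $19,269.
Hale wins 2 unit(s) at $19,269 each.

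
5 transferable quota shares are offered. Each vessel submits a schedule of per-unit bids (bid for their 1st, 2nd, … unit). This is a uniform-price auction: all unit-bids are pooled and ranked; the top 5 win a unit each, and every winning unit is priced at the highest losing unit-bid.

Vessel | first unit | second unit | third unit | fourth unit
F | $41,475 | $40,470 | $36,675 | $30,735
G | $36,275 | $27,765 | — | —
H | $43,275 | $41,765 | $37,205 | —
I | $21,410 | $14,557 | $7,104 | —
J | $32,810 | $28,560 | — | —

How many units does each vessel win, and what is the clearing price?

Pooled unit-bids ranked (top 5): 43,275 (H-1), 41,765 (H-2), 41,475 (F-1), 40,470 (F-2), 37,205 (H-3)
Highest rejected unit-bid = $36,675.
Allocation: F 2, H 3.

F 2, H 3; clearing price $36,675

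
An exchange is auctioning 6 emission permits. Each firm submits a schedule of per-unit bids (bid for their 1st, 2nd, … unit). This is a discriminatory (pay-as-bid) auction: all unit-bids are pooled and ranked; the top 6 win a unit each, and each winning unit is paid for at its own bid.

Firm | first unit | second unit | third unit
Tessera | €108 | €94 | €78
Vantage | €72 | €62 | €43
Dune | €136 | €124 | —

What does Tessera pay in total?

Tessera pays €280

Merging the schedules and taking the best 6: 136 (Dune-1), 124 (Dune-2), 108 (Tessera-1), 94 (Tessera-2), 78 (Tessera-3), 72 (Vantage-1)
Next rejected bid: €62 (not a price — pay-as-bid).
Tessera's winning unit-bids: 108 + 94 + 78 = €280.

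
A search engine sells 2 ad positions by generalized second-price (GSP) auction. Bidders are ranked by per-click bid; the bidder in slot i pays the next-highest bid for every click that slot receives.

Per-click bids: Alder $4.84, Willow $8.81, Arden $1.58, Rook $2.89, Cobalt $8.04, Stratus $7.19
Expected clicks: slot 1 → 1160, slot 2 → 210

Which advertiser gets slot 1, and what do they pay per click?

Willow; $8.04 per click

Ranked by bid: $8.81 (Willow) > $8.04 (Cobalt) > $7.19 (Stratus) > …
Slot 1 goes to the first-ranked bidder, Willow, who pays the next bid down: $8.04/click.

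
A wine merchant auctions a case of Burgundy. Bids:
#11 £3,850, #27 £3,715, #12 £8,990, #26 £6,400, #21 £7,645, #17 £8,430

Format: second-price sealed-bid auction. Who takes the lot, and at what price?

Bids ranked: 8,990 (#12) > 8,430 (#17) > 7,645 (#21) > 6,400 (#26) > 3,850 (#11) > 3,715 (#27)
Second-price: #12 pays #17's bid of £8,430.

#12 pays £8,430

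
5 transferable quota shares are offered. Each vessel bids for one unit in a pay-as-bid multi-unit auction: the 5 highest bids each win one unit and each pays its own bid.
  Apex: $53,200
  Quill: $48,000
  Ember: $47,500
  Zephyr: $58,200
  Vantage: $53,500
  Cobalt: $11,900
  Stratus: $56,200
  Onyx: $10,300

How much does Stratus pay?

Stratus pays $56,200

Ordering the bids: 58,200 (Zephyr), 56,200 (Stratus), 53,500 (Vantage), 53,200 (Apex), 48,000 (Quill), 47,500 (Ember), 11,900 (Cobalt), …
Top 5: Zephyr, Stratus, Vantage, Apex, Quill.
Stratus wins → own bid $56,200.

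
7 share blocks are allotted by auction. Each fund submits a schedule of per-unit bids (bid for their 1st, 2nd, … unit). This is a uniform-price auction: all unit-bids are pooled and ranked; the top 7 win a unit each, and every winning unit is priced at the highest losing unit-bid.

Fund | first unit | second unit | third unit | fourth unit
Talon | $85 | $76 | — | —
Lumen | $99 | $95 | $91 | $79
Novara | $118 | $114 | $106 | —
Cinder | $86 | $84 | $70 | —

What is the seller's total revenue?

Total revenue: $595

All unit-bids, highest first — top 7: 118 (Novara-1), 114 (Novara-2), 106 (Novara-3), 99 (Lumen-1), 95 (Lumen-2), 91 (Lumen-3), 86 (Cinder-1)
The (k+1)-th unit-bid is $85.
Allocation: Cinder 1, Lumen 3, Novara 3. Every unit priced at $85.
Revenue = 7 × 85 = $595.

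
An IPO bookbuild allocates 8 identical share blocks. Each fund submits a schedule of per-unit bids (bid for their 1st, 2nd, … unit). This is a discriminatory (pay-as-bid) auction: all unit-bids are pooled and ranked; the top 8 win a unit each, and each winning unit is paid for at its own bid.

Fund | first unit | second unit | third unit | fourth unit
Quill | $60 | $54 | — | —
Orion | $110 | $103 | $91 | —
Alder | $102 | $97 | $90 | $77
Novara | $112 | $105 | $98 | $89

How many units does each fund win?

Merging the schedules and taking the best 8: 112 (Novara-1), 110 (Orion-1), 105 (Novara-2), 103 (Orion-2), 102 (Alder-1), 98 (Novara-3), 97 (Alder-2), 91 (Orion-3)
Next rejected bid: $90 (not a price — pay-as-bid).
Allocation: Alder 2, Novara 3, Orion 3.

Alder 2, Novara 3, Orion 3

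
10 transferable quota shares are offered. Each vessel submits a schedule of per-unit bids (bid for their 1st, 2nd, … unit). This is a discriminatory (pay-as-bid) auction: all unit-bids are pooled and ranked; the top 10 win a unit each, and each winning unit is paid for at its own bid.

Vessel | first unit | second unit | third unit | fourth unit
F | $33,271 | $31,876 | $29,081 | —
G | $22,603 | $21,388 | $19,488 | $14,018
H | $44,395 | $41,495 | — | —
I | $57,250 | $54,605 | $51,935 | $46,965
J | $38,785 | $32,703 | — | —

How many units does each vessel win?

All unit-bids, highest first — top 10: 57,250 (I-1), 54,605 (I-2), 51,935 (I-3), 46,965 (I-4), 44,395 (H-1), 41,495 (H-2), 38,785 (J-1), 33,271 (F-1), 32,703 (J-2), 31,876 (F-2)
Next rejected bid: $29,081 (not a price — pay-as-bid).
Allocation: F 2, H 2, I 4, J 2.

F 2, H 2, I 4, J 2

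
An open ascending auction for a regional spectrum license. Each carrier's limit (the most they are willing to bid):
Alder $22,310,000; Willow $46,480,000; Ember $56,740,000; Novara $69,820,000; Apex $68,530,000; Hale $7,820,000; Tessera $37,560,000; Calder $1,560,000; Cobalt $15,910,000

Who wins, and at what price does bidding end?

Novara wins at $68,530,000

Rule: the price rises until one bidder remains; the winner pays the price at which the last rival dropped out.
Limits in order: 69,820,000 (Novara) > 68,530,000 (Apex) > 56,740,000 (Ember) > 46,480,000 (Willow) > 37,560,000 (Tessera) > 22,310,000 (Alder) > …
Apex is the last rival to drop out, at $68,530,000; Novara remains and wins at that price.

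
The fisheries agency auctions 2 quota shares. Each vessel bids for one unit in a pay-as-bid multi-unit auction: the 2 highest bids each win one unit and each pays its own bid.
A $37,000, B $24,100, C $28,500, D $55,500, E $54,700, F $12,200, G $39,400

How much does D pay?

Sorting: 55,500 (D), 54,700 (E), 39,400 (G), 37,000 (A), …
The 2 highest are D, E.
D wins → own bid $55,500.

D pays $55,500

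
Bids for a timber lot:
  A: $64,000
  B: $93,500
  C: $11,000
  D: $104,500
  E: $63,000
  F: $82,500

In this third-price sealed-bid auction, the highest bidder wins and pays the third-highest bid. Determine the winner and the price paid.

Bids ranked: 104,500 (D) > 93,500 (B) > 82,500 (F) > 64,000 (A) > 63,000 (E) > 11,000 (C)
D is highest; pays the third-highest bid, $82,500.

D pays $82,500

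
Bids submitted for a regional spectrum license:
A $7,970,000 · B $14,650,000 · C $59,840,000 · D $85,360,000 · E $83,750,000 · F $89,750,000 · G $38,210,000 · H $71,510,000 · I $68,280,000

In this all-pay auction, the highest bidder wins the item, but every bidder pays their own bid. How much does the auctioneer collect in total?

Total revenue: $519,320,000

Sorting bids: 89,750,000 (F) > 85,360,000 (D) > 83,750,000 (E) > 71,510,000 (H) > 68,280,000 (I) > 59,840,000 (C) > …
F wins with the top bid; all bids are sunk regardless.
Every bidder forfeits their bid regardless of winning.
Revenue = 7,970,000 + 14,650,000 + 59,840,000 + 85,360,000 + 83,750,000 + 89,750,000 + 38,210,000 + 71,510,000 + 68,280,000 = $519,320,000.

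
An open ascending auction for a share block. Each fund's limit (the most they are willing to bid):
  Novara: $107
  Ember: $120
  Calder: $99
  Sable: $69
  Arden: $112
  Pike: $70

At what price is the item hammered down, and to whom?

Limits ranked: 120 (Ember) > 112 (Arden) > 107 (Novara) > 99 (Calder) > 70 (Pike) > 69 (Sable)
Once the price passes $112, only Ember is left; the hammer falls at Arden's limit of $112.

Ember wins at $112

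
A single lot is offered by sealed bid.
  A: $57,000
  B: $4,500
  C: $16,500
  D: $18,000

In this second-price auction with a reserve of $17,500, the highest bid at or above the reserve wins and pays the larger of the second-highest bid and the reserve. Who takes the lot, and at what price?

Bids in order: 57,000 (A) > 18,000 (D) > 16,500 (C) > 4,500 (B)
A has the top bid at or above the reserve ($57,000).
max(second-highest $18,000, reserve $17,500) = $18,000; the reserve does not bind.

A pays $18,000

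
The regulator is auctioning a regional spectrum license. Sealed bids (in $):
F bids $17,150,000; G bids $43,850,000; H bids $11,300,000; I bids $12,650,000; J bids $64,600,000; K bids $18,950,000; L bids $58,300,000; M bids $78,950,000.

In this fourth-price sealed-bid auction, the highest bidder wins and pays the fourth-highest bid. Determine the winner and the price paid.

M pays $43,850,000

Sorting bids: 78,950,000 (M) > 64,600,000 (J) > 58,300,000 (L) > 43,850,000 (G) > 18,950,000 (K) > 17,150,000 (F) > …
M is highest; pays the fourth-highest bid, $43,850,000.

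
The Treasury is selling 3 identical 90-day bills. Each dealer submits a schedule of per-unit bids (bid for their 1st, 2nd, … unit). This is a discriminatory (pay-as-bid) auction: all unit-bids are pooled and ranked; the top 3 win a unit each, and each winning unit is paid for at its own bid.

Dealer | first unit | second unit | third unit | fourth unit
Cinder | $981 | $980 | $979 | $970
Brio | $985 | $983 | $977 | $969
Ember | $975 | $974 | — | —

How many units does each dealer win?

Pooled unit-bids ranked (top 3): 985 (Brio-1), 983 (Brio-2), 981 (Cinder-1)
Next rejected bid: $980 (not a price — pay-as-bid).
Allocation: Brio 2, Cinder 1.

Brio 2, Cinder 1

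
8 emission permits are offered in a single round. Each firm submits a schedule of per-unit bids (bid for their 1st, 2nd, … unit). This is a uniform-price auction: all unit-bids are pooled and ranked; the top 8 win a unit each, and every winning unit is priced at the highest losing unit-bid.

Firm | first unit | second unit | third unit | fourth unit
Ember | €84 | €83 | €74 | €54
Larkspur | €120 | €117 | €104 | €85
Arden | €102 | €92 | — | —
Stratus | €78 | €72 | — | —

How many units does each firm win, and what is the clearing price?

Arden 2, Ember 2, Larkspur 4; clearing price €78

Merging the schedules and taking the best 8: 120 (Larkspur-1), 117 (Larkspur-2), 104 (Larkspur-3), 102 (Arden-1), 92 (Arden-2), 85 (Larkspur-4), 84 (Ember-1), 83 (Ember-2)
The (k+1)-th unit-bid is €78.
Allocation: Arden 2, Ember 2, Larkspur 4.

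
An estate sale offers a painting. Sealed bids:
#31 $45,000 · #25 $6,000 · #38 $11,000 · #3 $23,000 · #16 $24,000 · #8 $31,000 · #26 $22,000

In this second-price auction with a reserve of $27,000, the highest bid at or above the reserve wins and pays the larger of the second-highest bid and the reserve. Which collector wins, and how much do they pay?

Sorting bids: 45,000 (#31) > 31,000 (#8) > 24,000 (#16) > 23,000 (#3) > 22,000 (#26) > 11,000 (#38) > …
Highest eligible bid: #31 at $45,000.
max(second-highest $31,000, reserve $27,000) = $31,000; the reserve does not bind.

#31 pays $31,000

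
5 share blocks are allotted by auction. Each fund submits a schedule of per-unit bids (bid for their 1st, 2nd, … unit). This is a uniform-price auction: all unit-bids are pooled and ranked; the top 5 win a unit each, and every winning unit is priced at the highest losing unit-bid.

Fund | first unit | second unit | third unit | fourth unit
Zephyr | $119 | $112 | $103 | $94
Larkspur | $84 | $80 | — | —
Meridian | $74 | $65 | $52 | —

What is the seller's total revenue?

Total revenue: $400

All unit-bids, highest first — top 5: 119 (Zephyr-1), 112 (Zephyr-2), 103 (Zephyr-3), 94 (Zephyr-4), 84 (Larkspur-1)
The (k+1)-th unit-bid is $80.
Allocation: Larkspur 1, Zephyr 4. Every unit priced at $80.
Revenue = 5 × 80 = $400.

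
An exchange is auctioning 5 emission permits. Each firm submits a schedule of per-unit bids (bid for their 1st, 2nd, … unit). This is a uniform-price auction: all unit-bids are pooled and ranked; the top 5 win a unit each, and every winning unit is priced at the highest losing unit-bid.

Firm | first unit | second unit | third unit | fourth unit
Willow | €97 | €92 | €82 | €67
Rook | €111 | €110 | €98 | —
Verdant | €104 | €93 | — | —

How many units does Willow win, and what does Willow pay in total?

Pooled unit-bids ranked (top 5): 111 (Rook-1), 110 (Rook-2), 104 (Verdant-1), 98 (Rook-3), 97 (Willow-1)
Highest rejected unit-bid = €93.
Willow wins 1 unit(s) at €93 each.

Willow: 1 unit, pays €93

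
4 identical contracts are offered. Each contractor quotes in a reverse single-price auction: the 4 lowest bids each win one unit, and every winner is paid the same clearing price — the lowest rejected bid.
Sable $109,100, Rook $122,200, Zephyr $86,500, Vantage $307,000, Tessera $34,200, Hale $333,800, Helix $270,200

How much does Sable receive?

Sable is paid $270,200

Sorting: 34,200 (Tessera), 86,500 (Zephyr), 109,100 (Sable), 122,200 (Rook), 270,200 (Helix), 307,000 (Vantage), …
The 4 lowest are Tessera, Zephyr, Sable, Rook.
Clearing price = lowest rejected bid = $270,200.
Sable wins → is paid $270,200.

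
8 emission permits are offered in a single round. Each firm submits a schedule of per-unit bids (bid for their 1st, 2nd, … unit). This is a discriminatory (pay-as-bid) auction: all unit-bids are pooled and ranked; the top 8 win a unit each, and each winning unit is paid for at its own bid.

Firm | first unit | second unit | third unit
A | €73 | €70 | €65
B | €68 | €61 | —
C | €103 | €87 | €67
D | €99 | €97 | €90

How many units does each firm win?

A 2, B 1, C 2, D 3

All unit-bids, highest first — top 8: 103 (C-1), 99 (D-1), 97 (D-2), 90 (D-3), 87 (C-2), 73 (A-1), 70 (A-2), 68 (B-1)
Next rejected bid: €67 (not a price — pay-as-bid).
Allocation: A 2, B 1, C 2, D 3.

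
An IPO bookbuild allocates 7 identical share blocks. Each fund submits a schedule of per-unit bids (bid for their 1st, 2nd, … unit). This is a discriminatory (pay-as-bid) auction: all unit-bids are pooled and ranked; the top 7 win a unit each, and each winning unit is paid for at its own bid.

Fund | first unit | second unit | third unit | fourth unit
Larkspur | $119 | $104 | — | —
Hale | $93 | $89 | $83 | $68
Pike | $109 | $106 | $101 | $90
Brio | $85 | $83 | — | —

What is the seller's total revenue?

Total revenue: $722

Pooled unit-bids ranked (top 7): 119 (Larkspur-1), 109 (Pike-1), 106 (Pike-2), 104 (Larkspur-2), 101 (Pike-3), 93 (Hale-1), 90 (Pike-4)
Next rejected bid: $89 (not a price — pay-as-bid).
Each winning unit pays its own bid.
Revenue = 119 + 109 + 106 + 104 + 101 + 93 + 90 = $722.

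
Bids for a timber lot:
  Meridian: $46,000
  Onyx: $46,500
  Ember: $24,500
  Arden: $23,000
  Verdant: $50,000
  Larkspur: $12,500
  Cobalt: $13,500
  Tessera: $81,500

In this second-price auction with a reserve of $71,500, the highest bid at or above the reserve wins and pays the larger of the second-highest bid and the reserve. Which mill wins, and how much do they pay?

Tessera pays $71,500

Second-price auction with a reserve of $71,500: the highest bid at or above the reserve wins and pays the larger of the second-highest bid and the reserve.
Bids in order: 81,500 (Tessera) > 50,000 (Verdant) > 46,500 (Onyx) > 46,000 (Meridian) > 24,500 (Ember) > 23,000 (Arden) > …
Tessera has the top bid at or above the reserve ($81,500).
max(second-highest $50,000, reserve $71,500) = $71,500.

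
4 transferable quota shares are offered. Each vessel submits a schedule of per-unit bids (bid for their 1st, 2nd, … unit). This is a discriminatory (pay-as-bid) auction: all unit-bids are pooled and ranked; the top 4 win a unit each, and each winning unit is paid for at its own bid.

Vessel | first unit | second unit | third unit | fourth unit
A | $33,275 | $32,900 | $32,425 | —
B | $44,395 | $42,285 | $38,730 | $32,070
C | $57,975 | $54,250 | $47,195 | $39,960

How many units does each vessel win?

B 1, C 3

All unit-bids, highest first — top 4: 57,975 (C-1), 54,250 (C-2), 47,195 (C-3), 44,395 (B-1)
Next rejected bid: $42,285 (not a price — pay-as-bid).
Allocation: B 1, C 3.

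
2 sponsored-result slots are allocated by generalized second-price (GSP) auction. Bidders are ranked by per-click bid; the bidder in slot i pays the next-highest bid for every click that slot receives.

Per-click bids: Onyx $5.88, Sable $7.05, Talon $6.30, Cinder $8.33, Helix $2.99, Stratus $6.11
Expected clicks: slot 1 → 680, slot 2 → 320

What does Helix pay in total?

Helix pays $0.00

Sorting advertisers: $8.33 (Cinder) > $7.05 (Sable) > $6.30 (Talon) > …
Helix ranks below slot 2 → no slot, pays nothing.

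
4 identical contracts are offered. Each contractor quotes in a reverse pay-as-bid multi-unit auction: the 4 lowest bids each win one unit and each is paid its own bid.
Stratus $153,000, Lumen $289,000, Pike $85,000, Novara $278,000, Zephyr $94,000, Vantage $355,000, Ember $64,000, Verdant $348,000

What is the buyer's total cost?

Ordering the bids: 64,000 (Ember), 85,000 (Pike), 94,000 (Zephyr), 153,000 (Stratus), 278,000 (Novara), 289,000 (Lumen), …
The 4 lowest are Ember, Pike, Zephyr, Stratus.
Total cost = 64,000 + 85,000 + 94,000 + 153,000 = $396,000.

Total cost: $396,000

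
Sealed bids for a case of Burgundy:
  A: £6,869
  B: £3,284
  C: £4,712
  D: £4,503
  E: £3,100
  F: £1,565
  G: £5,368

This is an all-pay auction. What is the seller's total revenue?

Total revenue: £29,401

Bids in order: 6,869 (A) > 5,368 (G) > 4,712 (C) > 4,503 (D) > 3,284 (B) > 3,100 (E) > …
A wins with the top bid; all bids are sunk regardless.
Every bidder forfeits their bid regardless of winning.
Revenue = 6,869 + 3,284 + 4,712 + 4,503 + 3,100 + 1,565 + 5,368 = £29,401.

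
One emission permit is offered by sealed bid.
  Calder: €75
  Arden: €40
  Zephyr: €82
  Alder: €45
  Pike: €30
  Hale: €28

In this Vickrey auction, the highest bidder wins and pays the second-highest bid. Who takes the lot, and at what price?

Vickrey auction: the highest bidder wins and pays the second-highest bid.
Bids in order: 82 (Zephyr) > 75 (Calder) > 45 (Alder) > 40 (Arden) > 30 (Pike) > 28 (Hale)
Zephyr is highest; pays the second-highest bid, €75.

Zephyr pays €75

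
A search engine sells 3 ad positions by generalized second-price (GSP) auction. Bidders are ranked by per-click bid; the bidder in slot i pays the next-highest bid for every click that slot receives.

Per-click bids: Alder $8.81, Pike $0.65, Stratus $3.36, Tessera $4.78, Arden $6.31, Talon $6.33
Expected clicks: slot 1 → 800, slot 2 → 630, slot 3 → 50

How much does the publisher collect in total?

Per-click bids in order: $8.81 (Alder) > $6.33 (Talon) > $6.31 (Arden) > $4.78 (Tessera) > …
Slot 1: Alder pays $6.33 × 800 = $5064.00
Slot 2: Talon pays $6.31 × 630 = $3975.30
Slot 3: Arden pays $4.78 × 50 = $239.00
Total = $9278.30

Total revenue: $9278.30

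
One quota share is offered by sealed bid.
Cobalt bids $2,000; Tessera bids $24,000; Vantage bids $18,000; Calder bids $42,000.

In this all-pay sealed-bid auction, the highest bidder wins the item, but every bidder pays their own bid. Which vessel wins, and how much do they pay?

Rule: the highest bidder wins the item, but every bidder pays their own bid.
Bids ranked: 42,000 (Calder) > 24,000 (Tessera) > 18,000 (Vantage) > 2,000 (Cobalt)
Calder is highest and takes the item; every bidder forfeits their bid.

Calder pays $42,000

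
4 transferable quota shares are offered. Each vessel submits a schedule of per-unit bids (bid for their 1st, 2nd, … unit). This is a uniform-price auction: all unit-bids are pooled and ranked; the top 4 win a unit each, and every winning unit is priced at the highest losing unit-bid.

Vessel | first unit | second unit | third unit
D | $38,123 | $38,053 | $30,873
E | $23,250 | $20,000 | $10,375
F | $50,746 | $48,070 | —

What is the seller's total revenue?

Total revenue: $123,492

Pooled unit-bids ranked (top 4): 50,746 (F-1), 48,070 (F-2), 38,123 (D-1), 38,053 (D-2)
First bid not allocated: $30,873.
Allocation: D 2, F 2. Every unit priced at $30,873.
Revenue = 4 × 30,873 = $123,492.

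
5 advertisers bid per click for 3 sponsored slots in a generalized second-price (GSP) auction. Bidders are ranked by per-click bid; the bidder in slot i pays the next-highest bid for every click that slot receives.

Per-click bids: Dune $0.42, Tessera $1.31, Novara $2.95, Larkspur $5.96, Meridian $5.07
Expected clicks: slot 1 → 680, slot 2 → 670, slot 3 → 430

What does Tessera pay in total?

Tessera pays $0.00

Sorting advertisers: $5.96 (Larkspur) > $5.07 (Meridian) > $2.95 (Novara) > $1.31 (Tessera) > …
Tessera ranks below slot 3 → no slot, pays nothing.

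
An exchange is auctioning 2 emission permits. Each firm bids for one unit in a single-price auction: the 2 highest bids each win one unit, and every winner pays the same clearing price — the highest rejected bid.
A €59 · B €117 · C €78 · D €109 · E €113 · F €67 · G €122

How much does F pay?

Ordering the bids: 122 (G), 117 (B), 113 (E), 109 (D), …
The 2 highest are G, B.
Clearing price = highest rejected bid = €113.
F does not win → pays €0.

F pays €0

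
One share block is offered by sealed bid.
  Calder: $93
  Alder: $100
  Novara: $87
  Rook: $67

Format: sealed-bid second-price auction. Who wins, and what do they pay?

Alder pays $93

Rule: the highest bidder wins and pays the second-highest bid.
Bids in order: 100 (Alder) > 93 (Calder) > 87 (Novara) > 67 (Rook)
Alder is highest; pays the second-highest bid, $93.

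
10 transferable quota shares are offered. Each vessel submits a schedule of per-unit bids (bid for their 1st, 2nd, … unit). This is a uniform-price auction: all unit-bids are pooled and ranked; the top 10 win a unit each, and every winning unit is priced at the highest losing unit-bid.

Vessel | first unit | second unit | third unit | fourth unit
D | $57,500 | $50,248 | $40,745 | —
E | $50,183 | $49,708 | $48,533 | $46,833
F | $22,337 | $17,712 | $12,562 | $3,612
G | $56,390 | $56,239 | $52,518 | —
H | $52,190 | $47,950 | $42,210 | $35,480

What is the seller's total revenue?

Total revenue: $468,330

All unit-bids, highest first — top 10: 57,500 (D-1), 56,390 (G-1), 56,239 (G-2), 52,518 (G-3), 52,190 (H-1), 50,248 (D-2), 50,183 (E-1), 49,708 (E-2), 48,533 (E-3), 47,950 (H-2)
Highest rejected unit-bid = $46,833.
Allocation: D 2, E 3, G 3, H 2. Every unit priced at $46,833.
Revenue = 10 × 46,833 = $468,330.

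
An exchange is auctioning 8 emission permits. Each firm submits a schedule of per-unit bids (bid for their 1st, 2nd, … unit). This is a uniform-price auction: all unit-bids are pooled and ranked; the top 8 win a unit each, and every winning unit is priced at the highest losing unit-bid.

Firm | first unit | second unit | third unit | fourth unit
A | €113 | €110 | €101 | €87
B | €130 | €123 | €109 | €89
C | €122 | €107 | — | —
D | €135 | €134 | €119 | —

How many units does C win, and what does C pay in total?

C: 1 unit, pays €109

All unit-bids, highest first — top 8: 135 (D-1), 134 (D-2), 130 (B-1), 123 (B-2), 122 (C-1), 119 (D-3), 113 (A-1), 110 (A-2)
First bid not allocated: €109.
C wins 1 unit(s) at €109 each.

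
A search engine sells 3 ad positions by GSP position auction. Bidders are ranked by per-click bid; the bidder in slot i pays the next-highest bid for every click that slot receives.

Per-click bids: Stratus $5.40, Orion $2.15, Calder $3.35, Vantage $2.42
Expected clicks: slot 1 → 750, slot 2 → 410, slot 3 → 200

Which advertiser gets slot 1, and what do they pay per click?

Ranked by bid: $5.40 (Stratus) > $3.35 (Calder) > $2.42 (Vantage) > $2.15 (Orion)
Slot 1 goes to the first-ranked bidder, Stratus, who pays the next bid down: $3.35/click.

Stratus; $3.35 per click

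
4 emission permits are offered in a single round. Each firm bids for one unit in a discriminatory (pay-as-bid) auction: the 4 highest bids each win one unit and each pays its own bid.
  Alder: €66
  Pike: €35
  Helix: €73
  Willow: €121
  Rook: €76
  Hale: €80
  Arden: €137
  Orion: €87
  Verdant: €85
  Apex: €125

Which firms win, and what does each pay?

Arden €137, Apex €125, Willow €121, Orion €87

Bids ranked high→low: 137 (Arden), 125 (Apex), 121 (Willow), 87 (Orion), 85 (Verdant), 80 (Hale), …
Top 4: Arden, Apex, Willow, Orion.
Each winner pays its own bid: Arden €137, Apex €125, Willow €121, Orion €87.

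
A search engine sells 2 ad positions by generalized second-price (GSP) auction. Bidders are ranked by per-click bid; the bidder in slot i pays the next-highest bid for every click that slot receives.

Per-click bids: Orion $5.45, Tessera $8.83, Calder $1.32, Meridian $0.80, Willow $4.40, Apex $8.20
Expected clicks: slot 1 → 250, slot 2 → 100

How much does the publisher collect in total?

Total revenue: $2595.00

Per-click bids in order: $8.83 (Tessera) > $8.20 (Apex) > $5.45 (Orion) > …
Slot 1: Tessera pays $8.20 × 250 = $2050.00
Slot 2: Apex pays $5.45 × 100 = $545.00
Total = $2595.00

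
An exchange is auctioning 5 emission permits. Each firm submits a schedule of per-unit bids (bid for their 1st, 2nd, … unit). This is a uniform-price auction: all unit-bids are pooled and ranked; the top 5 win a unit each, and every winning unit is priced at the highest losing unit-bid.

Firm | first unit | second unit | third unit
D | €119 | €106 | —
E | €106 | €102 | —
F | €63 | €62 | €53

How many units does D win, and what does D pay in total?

D: 2 units, pays €124

All unit-bids, highest first — top 5: 119 (D-1), 106 (D-2), 106 (E-1), 102 (E-2), 63 (F-1)
First bid not allocated: €62.
D wins 2 unit(s) at €62 each.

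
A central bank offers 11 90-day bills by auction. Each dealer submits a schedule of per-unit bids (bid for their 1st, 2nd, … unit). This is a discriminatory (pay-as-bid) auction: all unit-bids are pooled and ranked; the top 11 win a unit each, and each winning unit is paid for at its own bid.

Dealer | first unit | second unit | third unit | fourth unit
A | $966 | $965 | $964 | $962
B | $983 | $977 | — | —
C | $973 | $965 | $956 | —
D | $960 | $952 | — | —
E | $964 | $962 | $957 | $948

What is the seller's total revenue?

Total revenue: $10,641

Pooled unit-bids ranked (top 11): 983 (B-1), 977 (B-2), 973 (C-1), 966 (A-1), 965 (A-2), 965 (C-2), 964 (A-3), 964 (E-1), 962 (A-4), 962 (E-2), 960 (D-1)
Next rejected bid: $957 (not a price — pay-as-bid).
Each winning unit pays its own bid.
Revenue = 983 + 977 + 973 + 966 + 965 + 965 + 964 + 964 + 962 + 962 + 960 = $10,641.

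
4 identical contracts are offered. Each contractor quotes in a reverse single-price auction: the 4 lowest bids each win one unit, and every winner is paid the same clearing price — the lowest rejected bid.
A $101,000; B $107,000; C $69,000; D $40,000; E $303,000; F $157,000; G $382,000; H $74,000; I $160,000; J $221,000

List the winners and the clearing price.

D, C, H, A; each is paid $107,000

Ordering the bids: 40,000 (D), 69,000 (C), 74,000 (H), 101,000 (A), 107,000 (B), 157,000 (F), …
Winners (4 units): D, C, H, A.
Lowest unsuccessful bid: $107,000 → clearing price.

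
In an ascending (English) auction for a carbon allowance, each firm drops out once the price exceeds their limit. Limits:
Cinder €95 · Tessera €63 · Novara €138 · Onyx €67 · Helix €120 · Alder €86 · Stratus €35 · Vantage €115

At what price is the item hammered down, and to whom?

Limits ranked: 138 (Novara) > 120 (Helix) > 115 (Vantage) > 95 (Cinder) > 86 (Alder) > 67 (Onyx) > …
Once the price passes €120, only Novara is left; the hammer falls at Helix's limit of €120.

Novara wins at €120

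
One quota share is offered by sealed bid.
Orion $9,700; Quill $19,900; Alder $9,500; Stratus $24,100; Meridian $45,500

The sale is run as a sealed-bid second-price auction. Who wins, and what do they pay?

Meridian pays $24,100

Sorting bids: 45,500 (Meridian) > 24,100 (Stratus) > 19,900 (Quill) > 9,700 (Orion) > 9,500 (Alder)
Meridian is highest; pays the second-highest bid, $24,100.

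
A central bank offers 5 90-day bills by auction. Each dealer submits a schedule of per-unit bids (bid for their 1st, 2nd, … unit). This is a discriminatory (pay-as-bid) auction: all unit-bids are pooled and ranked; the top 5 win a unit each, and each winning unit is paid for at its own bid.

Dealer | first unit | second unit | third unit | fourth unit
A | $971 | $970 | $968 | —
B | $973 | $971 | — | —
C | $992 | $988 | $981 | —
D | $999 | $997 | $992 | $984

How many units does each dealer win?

Merging the schedules and taking the best 5: 999 (D-1), 997 (D-2), 992 (C-1), 992 (D-3), 988 (C-2)
Next rejected bid: $984 (not a price — pay-as-bid).
Allocation: C 2, D 3.

C 2, D 3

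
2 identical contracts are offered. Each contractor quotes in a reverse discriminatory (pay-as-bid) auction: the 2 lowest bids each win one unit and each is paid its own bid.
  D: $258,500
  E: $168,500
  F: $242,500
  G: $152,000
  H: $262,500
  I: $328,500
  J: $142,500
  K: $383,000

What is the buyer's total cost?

Sorting: 142,500 (J), 152,000 (G), 168,500 (E), 242,500 (F), …
Winners (2 units): J, G.
Total cost = 142,500 + 152,000 = $294,500.

Total cost: $294,500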